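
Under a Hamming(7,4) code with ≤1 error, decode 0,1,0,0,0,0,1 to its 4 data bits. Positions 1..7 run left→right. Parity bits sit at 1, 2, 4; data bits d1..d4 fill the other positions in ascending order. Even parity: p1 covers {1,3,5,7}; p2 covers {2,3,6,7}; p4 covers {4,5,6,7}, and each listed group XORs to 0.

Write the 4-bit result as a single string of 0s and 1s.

0101

s1 (pos 1,3,5,7): 0⊕0⊕0⊕1 = 1
s2 (pos 2,3,6,7): 1⊕0⊕0⊕1 = 0
s4 (pos 4,5,6,7): 0⊕0⊕0⊕1 = 1
Syndrome s4…s1 = 101 → error at position 5.
Flip position 5: 0100001 → 0100101
Read data bits from positions 3,5,6,7: 0101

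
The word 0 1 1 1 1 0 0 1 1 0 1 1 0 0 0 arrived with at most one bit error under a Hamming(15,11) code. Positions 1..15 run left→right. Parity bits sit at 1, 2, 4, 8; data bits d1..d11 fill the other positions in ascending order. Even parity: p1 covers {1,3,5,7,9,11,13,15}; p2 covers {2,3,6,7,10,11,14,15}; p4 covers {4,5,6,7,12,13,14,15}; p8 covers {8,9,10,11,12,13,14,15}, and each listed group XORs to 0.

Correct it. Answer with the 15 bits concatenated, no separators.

011111011011000

s1 (pos 1,3,5,7,9,11,13,15): 0⊕1⊕1⊕0⊕1⊕1⊕0⊕0 = 0
s2 (pos 2,3,6,7,10,11,14,15): 1⊕1⊕0⊕0⊕0⊕1⊕0⊕0 = 1
s4 (pos 4,5,6,7,12,13,14,15): 1⊕1⊕0⊕0⊕1⊕0⊕0⊕0 = 1
s8 (pos 8,9,10,11,12,13,14,15): 1⊕1⊕0⊕1⊕1⊕0⊕0⊕0 = 0
Syndrome s8…s1 = 0110 → error at position 6.
Flip position 6: 011110011011000 → 011111011011000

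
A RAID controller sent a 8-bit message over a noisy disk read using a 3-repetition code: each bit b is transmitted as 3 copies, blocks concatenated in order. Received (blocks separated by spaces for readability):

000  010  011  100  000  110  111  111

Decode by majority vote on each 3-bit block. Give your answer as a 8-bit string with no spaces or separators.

00100111

Block 1 (000): 0 ones → 0
Block 2 (010): 1 one → 0
Block 3 (011): 2 ones → 1
Block 4 (100): 1 one → 0
Block 5 (000): 0 ones → 0
Block 6 (110): 2 ones → 1
Block 7 (111): 3 ones → 1
Block 8 (111): 3 ones → 1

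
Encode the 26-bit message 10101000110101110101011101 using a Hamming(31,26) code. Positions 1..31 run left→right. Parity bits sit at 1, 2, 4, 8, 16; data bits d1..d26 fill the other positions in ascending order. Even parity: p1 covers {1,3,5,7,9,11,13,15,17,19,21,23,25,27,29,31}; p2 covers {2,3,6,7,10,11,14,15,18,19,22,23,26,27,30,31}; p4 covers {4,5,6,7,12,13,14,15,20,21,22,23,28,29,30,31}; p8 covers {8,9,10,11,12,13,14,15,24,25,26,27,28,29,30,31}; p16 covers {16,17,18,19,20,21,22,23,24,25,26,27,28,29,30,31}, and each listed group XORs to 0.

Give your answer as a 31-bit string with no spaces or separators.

1111010010001100101110101011101

Place data at non-parity positions: p1 p2 1 p4 0 1 0 p8 1 0 0 0 1 1 0 p16 1 0 1 1 1 0 1 0 1 0 1 1 1 0 1
p1 (pos 1,3,5,7,9,11,13,15,17,19,21,23,25,27,29,31): XOR of data positions = 1⊕0⊕0⊕1⊕0⊕1⊕0⊕1⊕1⊕1⊕1⊕1⊕1⊕1⊕1 = 1
p2 (pos 2,3,6,7,10,11,14,15,18,19,22,23,26,27,30,31): XOR of data positions = 1⊕1⊕0⊕0⊕0⊕1⊕0⊕0⊕1⊕0⊕1⊕0⊕1⊕0⊕1 = 1
p4 (pos 4,5,6,7,12,13,14,15,20,21,22,23,28,29,30,31): XOR of data positions = 0⊕1⊕0⊕0⊕1⊕1⊕0⊕1⊕1⊕0⊕1⊕1⊕1⊕0⊕1 = 1
p8 (pos 8,9,10,11,12,13,14,15,24,25,26,27,28,29,30,31): XOR of data positions = 1⊕0⊕0⊕0⊕1⊕1⊕0⊕0⊕1⊕0⊕1⊕1⊕1⊕0⊕1 = 0
p16 (pos 16,17,18,19,20,21,22,23,24,25,26,27,28,29,30,31): XOR of data positions = 1⊕0⊕1⊕1⊕1⊕0⊕1⊕0⊕1⊕0⊕1⊕1⊕1⊕0⊕1 = 0
Codeword: 1111010010001100101110101011101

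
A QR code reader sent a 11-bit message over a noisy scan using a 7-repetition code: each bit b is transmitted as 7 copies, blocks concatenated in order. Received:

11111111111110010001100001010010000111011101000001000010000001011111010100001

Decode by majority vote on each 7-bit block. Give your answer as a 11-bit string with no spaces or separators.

11000100010

Block 1 (1111111): 7 ones → 1
Block 2 (1111110): 6 ones → 1
Block 3 (0100011): 3 ones → 0
Block 4 (0000101): 2 ones → 0
Block 5 (0010000): 1 one → 0
Block 6 (1110111): 6 ones → 1
Block 7 (0100000): 1 one → 0
Block 8 (1000010): 2 ones → 0
Block 9 (0000010): 1 one → 0
Block 10 (1111101): 6 ones → 1
Block 11 (0100001): 2 ones → 0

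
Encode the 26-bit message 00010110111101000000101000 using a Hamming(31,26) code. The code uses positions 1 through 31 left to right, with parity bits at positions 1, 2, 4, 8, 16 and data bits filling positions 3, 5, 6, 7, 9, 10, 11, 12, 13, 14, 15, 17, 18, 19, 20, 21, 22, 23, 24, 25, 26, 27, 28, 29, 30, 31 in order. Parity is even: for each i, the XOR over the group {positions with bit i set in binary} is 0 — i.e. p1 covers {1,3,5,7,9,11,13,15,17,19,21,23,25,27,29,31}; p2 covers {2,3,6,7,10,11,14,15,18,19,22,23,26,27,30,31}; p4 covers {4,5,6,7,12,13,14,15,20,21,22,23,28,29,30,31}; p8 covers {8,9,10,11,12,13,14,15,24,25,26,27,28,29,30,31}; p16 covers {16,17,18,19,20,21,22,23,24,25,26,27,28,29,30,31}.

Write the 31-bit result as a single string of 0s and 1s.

Place data at non-parity positions: p1 p2 0 p4 0 0 1 p8 0 1 1 0 1 1 1 p16 1 0 1 0 0 0 0 0 0 1 0 1 0 0 0
p1 (pos 1,3,5,7,9,11,13,15,17,19,21,23,25,27,29,31): XOR of data positions = 0⊕0⊕1⊕0⊕1⊕1⊕1⊕1⊕1⊕0⊕0⊕0⊕0⊕0⊕0 = 0
p2 (pos 2,3,6,7,10,11,14,15,18,19,22,23,26,27,30,31): XOR of data positions = 0⊕0⊕1⊕1⊕1⊕1⊕1⊕0⊕1⊕0⊕0⊕1⊕0⊕0⊕0 = 1
p4 (pos 4,5,6,7,12,13,14,15,20,21,22,23,28,29,30,31): XOR of data positions = 0⊕0⊕1⊕0⊕1⊕1⊕1⊕0⊕0⊕0⊕0⊕1⊕0⊕0⊕0 = 1
p8 (pos 8,9,10,11,12,13,14,15,24,25,26,27,28,29,30,31): XOR of data positions = 0⊕1⊕1⊕0⊕1⊕1⊕1⊕0⊕0⊕1⊕0⊕1⊕0⊕0⊕0 = 1
p16 (pos 16,17,18,19,20,21,22,23,24,25,26,27,28,29,30,31): XOR of data positions = 1⊕0⊕1⊕0⊕0⊕0⊕0⊕0⊕0⊕1⊕0⊕1⊕0⊕0⊕0 = 0
Codeword: 0101001101101110101000000101000

0101001101101110101000000101000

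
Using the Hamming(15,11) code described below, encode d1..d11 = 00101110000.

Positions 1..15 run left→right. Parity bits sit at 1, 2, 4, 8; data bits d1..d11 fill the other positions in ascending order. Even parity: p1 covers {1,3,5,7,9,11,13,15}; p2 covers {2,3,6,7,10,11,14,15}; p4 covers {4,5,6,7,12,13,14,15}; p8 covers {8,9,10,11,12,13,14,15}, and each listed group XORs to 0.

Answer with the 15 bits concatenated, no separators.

010101011110000

Place data at non-parity positions: p1 p2 0 p4 0 1 0 p8 1 1 1 0 0 0 0
p1 (pos 1,3,5,7,9,11,13,15): XOR of data positions = 0⊕0⊕0⊕1⊕1⊕0⊕0 = 0
p2 (pos 2,3,6,7,10,11,14,15): XOR of data positions = 0⊕1⊕0⊕1⊕1⊕0⊕0 = 1
p4 (pos 4,5,6,7,12,13,14,15): XOR of data positions = 0⊕1⊕0⊕0⊕0⊕0⊕0 = 1
p8 (pos 8,9,10,11,12,13,14,15): XOR of data positions = 1⊕1⊕1⊕0⊕0⊕0⊕0 = 1
Codeword: 010101011110000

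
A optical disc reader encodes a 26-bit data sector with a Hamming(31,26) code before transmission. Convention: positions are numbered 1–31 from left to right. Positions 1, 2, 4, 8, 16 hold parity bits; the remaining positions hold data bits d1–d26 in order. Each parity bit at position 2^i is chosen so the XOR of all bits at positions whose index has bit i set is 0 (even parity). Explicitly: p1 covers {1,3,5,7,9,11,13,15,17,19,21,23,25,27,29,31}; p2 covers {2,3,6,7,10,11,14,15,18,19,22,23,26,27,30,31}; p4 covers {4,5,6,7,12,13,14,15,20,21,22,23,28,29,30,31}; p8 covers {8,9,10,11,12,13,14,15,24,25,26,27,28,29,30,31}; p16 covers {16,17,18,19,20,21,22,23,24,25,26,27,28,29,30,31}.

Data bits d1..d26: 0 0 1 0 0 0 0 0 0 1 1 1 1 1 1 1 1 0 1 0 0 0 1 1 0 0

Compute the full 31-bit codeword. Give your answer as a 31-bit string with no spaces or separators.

Place data at non-parity positions: p1 p2 0 p4 0 1 0 p8 0 0 0 0 0 1 1 p16 1 1 1 1 1 1 0 1 0 0 0 1 1 0 0
p1 (pos 1,3,5,7,9,11,13,15,17,19,21,23,25,27,29,31): XOR of data positions = 0⊕0⊕0⊕0⊕0⊕0⊕1⊕1⊕1⊕1⊕0⊕0⊕0⊕1⊕0 = 1
p2 (pos 2,3,6,7,10,11,14,15,18,19,22,23,26,27,30,31): XOR of data positions = 0⊕1⊕0⊕0⊕0⊕1⊕1⊕1⊕1⊕1⊕0⊕0⊕0⊕0⊕0 = 0
p4 (pos 4,5,6,7,12,13,14,15,20,21,22,23,28,29,30,31): XOR of data positions = 0⊕1⊕0⊕0⊕0⊕1⊕1⊕1⊕1⊕1⊕0⊕1⊕1⊕0⊕0 = 0
p8 (pos 8,9,10,11,12,13,14,15,24,25,26,27,28,29,30,31): XOR of data positions = 0⊕0⊕0⊕0⊕0⊕1⊕1⊕1⊕0⊕0⊕0⊕1⊕1⊕0⊕0 = 1
p16 (pos 16,17,18,19,20,21,22,23,24,25,26,27,28,29,30,31): XOR of data positions = 1⊕1⊕1⊕1⊕1⊕1⊕0⊕1⊕0⊕0⊕0⊕1⊕1⊕0⊕0 = 1
Codeword: 1000010100000111111111010001100

1000010100000111111111010001100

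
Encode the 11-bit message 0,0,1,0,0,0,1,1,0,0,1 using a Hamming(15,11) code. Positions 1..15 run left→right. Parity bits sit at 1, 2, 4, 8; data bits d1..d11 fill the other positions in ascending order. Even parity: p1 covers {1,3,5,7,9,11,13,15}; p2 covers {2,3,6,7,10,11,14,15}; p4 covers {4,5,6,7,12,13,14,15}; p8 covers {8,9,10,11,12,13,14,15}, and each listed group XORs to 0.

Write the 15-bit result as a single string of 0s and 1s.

010101010011001

Place data at non-parity positions: p1 p2 0 p4 0 1 0 p8 0 0 1 1 0 0 1
p1 (pos 1,3,5,7,9,11,13,15): XOR of data positions = 0⊕0⊕0⊕0⊕1⊕0⊕1 = 0
p2 (pos 2,3,6,7,10,11,14,15): XOR of data positions = 0⊕1⊕0⊕0⊕1⊕0⊕1 = 1
p4 (pos 4,5,6,7,12,13,14,15): XOR of data positions = 0⊕1⊕0⊕1⊕0⊕0⊕1 = 1
p8 (pos 8,9,10,11,12,13,14,15): XOR of data positions = 0⊕0⊕1⊕1⊕0⊕0⊕1 = 1
Codeword: 010101010011001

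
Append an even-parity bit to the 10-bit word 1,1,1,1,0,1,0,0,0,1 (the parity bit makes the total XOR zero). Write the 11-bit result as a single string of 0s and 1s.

XOR of the 10 data bits: 1⊕1⊕1⊕1⊕0⊕1⊕0⊕0⊕0⊕1 = 0
Parity bit = 0 (so all 11 bits XOR to 0).

11110100010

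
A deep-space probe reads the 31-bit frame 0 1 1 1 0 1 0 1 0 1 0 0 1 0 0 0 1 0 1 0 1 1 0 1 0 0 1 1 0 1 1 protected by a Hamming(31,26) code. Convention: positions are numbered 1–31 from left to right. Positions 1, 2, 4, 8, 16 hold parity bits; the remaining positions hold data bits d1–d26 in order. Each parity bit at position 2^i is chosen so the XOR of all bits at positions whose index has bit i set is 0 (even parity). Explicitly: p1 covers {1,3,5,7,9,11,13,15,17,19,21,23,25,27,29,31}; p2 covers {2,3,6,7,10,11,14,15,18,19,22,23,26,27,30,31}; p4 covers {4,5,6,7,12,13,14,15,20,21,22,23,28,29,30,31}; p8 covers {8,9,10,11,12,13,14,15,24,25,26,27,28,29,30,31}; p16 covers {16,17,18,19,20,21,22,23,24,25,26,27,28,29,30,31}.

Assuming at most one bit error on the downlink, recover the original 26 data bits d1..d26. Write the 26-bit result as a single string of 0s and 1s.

s1 (pos 1,3,5,7,9,11,13,15,17,19,21,23,25,27,29,31): 0⊕1⊕0⊕0⊕0⊕0⊕1⊕0⊕1⊕1⊕1⊕0⊕0⊕1⊕0⊕1 = 1
s2 (pos 2,3,6,7,10,11,14,15,18,19,22,23,26,27,30,31): 1⊕1⊕1⊕0⊕1⊕0⊕0⊕0⊕0⊕1⊕1⊕0⊕0⊕1⊕1⊕1 = 1
s4 (pos 4,5,6,7,12,13,14,15,20,21,22,23,28,29,30,31): 1⊕0⊕1⊕0⊕0⊕1⊕0⊕0⊕0⊕1⊕1⊕0⊕1⊕0⊕1⊕1 = 0
s8 (pos 8,9,10,11,12,13,14,15,24,25,26,27,28,29,30,31): 1⊕0⊕1⊕0⊕0⊕1⊕0⊕0⊕1⊕0⊕0⊕1⊕1⊕0⊕1⊕1 = 0
s16 (pos 16,17,18,19,20,21,22,23,24,25,26,27,28,29,30,31): 0⊕1⊕0⊕1⊕0⊕1⊕1⊕0⊕1⊕0⊕0⊕1⊕1⊕0⊕1⊕1 = 1
Syndrome s16…s1 = 10011 → error at position 19.
Flip position 19: 0111010101001000101011010011011 → 0111010101001000100011010011011
Read data bits from positions 3,5,6,7,9,10,11,12,13,14,15,17,18,19,20,21,22,23,24,25,26,27,28,29,30,31: 10100100100100011010011011

10100100100100011010011011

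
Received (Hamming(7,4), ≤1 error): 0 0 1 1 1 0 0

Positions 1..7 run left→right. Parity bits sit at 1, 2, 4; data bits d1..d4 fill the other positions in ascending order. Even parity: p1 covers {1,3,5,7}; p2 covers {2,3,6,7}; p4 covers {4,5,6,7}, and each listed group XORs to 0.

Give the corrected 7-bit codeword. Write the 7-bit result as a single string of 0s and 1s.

s1 (pos 1,3,5,7): 0⊕1⊕1⊕0 = 0
s2 (pos 2,3,6,7): 0⊕1⊕0⊕0 = 1
s4 (pos 4,5,6,7): 1⊕1⊕0⊕0 = 0
Syndrome s4…s1 = 010 → error at position 2.
Flip position 2: 0011100 → 0111100

0111100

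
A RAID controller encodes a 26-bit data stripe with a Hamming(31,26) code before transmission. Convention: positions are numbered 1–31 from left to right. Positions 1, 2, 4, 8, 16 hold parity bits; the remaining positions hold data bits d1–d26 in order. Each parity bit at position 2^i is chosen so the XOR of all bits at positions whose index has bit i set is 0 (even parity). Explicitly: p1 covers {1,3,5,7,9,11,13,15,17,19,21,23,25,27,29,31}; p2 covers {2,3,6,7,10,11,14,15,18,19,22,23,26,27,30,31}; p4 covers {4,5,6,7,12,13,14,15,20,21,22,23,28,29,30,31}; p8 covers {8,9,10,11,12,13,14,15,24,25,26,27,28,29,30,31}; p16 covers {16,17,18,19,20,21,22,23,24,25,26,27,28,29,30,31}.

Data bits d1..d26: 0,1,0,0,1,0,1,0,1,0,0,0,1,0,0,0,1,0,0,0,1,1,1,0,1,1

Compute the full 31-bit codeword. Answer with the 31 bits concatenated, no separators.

0100100010101001010001000111011

Place data at non-parity positions: p1 p2 0 p4 1 0 0 p8 1 0 1 0 1 0 0 p16 0 1 0 0 0 1 0 0 0 1 1 1 0 1 1
p1 (pos 1,3,5,7,9,11,13,15,17,19,21,23,25,27,29,31): XOR of data positions = 0⊕1⊕0⊕1⊕1⊕1⊕0⊕0⊕0⊕0⊕0⊕0⊕1⊕0⊕1 = 0
p2 (pos 2,3,6,7,10,11,14,15,18,19,22,23,26,27,30,31): XOR of data positions = 0⊕0⊕0⊕0⊕1⊕0⊕0⊕1⊕0⊕1⊕0⊕1⊕1⊕1⊕1 = 1
p4 (pos 4,5,6,7,12,13,14,15,20,21,22,23,28,29,30,31): XOR of data positions = 1⊕0⊕0⊕0⊕1⊕0⊕0⊕0⊕0⊕1⊕0⊕1⊕0⊕1⊕1 = 0
p8 (pos 8,9,10,11,12,13,14,15,24,25,26,27,28,29,30,31): XOR of data positions = 1⊕0⊕1⊕0⊕1⊕0⊕0⊕0⊕0⊕1⊕1⊕1⊕0⊕1⊕1 = 0
p16 (pos 16,17,18,19,20,21,22,23,24,25,26,27,28,29,30,31): XOR of data positions = 0⊕1⊕0⊕0⊕0⊕1⊕0⊕0⊕0⊕1⊕1⊕1⊕0⊕1⊕1 = 1
Codeword: 0100100010101001010001000111011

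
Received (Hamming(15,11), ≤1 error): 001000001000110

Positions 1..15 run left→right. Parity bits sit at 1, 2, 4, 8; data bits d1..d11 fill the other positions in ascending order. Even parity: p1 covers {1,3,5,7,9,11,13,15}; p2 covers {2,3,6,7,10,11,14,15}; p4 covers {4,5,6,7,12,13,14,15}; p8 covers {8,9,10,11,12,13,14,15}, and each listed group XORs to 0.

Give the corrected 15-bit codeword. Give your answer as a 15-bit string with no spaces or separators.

s1 (pos 1,3,5,7,9,11,13,15): 0⊕1⊕0⊕0⊕1⊕0⊕1⊕0 = 1
s2 (pos 2,3,6,7,10,11,14,15): 0⊕1⊕0⊕0⊕0⊕0⊕1⊕0 = 0
s4 (pos 4,5,6,7,12,13,14,15): 0⊕0⊕0⊕0⊕0⊕1⊕1⊕0 = 0
s8 (pos 8,9,10,11,12,13,14,15): 0⊕1⊕0⊕0⊕0⊕1⊕1⊕0 = 1
Syndrome s8…s1 = 1001 → error at position 9.
Flip position 9: 001000001000110 → 001000000000110

001000000000110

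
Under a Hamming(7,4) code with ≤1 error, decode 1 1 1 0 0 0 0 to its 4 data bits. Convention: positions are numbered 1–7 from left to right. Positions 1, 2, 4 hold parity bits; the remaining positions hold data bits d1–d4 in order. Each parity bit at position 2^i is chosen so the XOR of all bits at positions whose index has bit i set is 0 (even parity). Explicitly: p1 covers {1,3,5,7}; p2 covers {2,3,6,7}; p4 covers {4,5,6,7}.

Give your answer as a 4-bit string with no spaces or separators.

1000

s1 (pos 1,3,5,7): 1⊕1⊕0⊕0 = 0
s2 (pos 2,3,6,7): 1⊕1⊕0⊕0 = 0
s4 (pos 4,5,6,7): 0⊕0⊕0⊕0 = 0
Syndrome s4…s1 = 000 → no error.
Read data bits from positions 3,5,6,7: 1000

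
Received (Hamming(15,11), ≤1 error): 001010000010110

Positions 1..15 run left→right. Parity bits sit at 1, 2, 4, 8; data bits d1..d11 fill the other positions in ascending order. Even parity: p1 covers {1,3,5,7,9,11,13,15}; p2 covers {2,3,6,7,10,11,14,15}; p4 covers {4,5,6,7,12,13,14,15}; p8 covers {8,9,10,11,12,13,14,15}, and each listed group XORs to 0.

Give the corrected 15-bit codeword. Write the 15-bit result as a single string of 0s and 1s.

s1 (pos 1,3,5,7,9,11,13,15): 0⊕1⊕1⊕0⊕0⊕1⊕1⊕0 = 0
s2 (pos 2,3,6,7,10,11,14,15): 0⊕1⊕0⊕0⊕0⊕1⊕1⊕0 = 1
s4 (pos 4,5,6,7,12,13,14,15): 0⊕1⊕0⊕0⊕0⊕1⊕1⊕0 = 1
s8 (pos 8,9,10,11,12,13,14,15): 0⊕0⊕0⊕1⊕0⊕1⊕1⊕0 = 1
Syndrome s8…s1 = 1110 → error at position 14.
Flip position 14: 001010000010110 → 001010000010100

001010000010100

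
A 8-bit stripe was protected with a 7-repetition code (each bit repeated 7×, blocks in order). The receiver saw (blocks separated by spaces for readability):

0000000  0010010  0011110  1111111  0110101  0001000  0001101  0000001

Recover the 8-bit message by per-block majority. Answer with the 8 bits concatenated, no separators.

Block 1 (0000000): 0 ones → 0
Block 2 (0010010): 2 ones → 0
Block 3 (0011110): 4 ones → 1
Block 4 (1111111): 7 ones → 1
Block 5 (0110101): 4 ones → 1
Block 6 (0001000): 1 one → 0
Block 7 (0001101): 3 ones → 0
Block 8 (0000001): 1 one → 0

00111000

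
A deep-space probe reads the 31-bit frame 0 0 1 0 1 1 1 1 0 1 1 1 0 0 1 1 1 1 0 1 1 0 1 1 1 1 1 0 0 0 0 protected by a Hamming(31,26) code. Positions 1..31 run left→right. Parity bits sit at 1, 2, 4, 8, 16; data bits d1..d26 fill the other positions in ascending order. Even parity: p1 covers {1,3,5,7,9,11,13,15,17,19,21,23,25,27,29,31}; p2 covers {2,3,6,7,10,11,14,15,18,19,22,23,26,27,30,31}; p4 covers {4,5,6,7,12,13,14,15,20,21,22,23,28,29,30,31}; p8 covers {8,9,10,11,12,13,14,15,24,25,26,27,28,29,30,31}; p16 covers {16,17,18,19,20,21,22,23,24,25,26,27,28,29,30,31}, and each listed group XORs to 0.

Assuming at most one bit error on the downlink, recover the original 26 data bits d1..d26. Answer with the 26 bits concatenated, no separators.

11110111001110110111110000

s1 (pos 1,3,5,7,9,11,13,15,17,19,21,23,25,27,29,31): 0⊕1⊕1⊕1⊕0⊕1⊕0⊕1⊕1⊕0⊕1⊕1⊕1⊕1⊕0⊕0 = 0
s2 (pos 2,3,6,7,10,11,14,15,18,19,22,23,26,27,30,31): 0⊕1⊕1⊕1⊕1⊕1⊕0⊕1⊕1⊕0⊕0⊕1⊕1⊕1⊕0⊕0 = 0
s4 (pos 4,5,6,7,12,13,14,15,20,21,22,23,28,29,30,31): 0⊕1⊕1⊕1⊕1⊕0⊕0⊕1⊕1⊕1⊕0⊕1⊕0⊕0⊕0⊕0 = 0
s8 (pos 8,9,10,11,12,13,14,15,24,25,26,27,28,29,30,31): 1⊕0⊕1⊕1⊕1⊕0⊕0⊕1⊕1⊕1⊕1⊕1⊕0⊕0⊕0⊕0 = 1
s16 (pos 16,17,18,19,20,21,22,23,24,25,26,27,28,29,30,31): 1⊕1⊕1⊕0⊕1⊕1⊕0⊕1⊕1⊕1⊕1⊕1⊕0⊕0⊕0⊕0 = 0
Syndrome s16…s1 = 01000 → error at position 8.
Flip position 8: 0010111101110011110110111110000 → 0010111001110011110110111110000
Read data bits from positions 3,5,6,7,9,10,11,12,13,14,15,17,18,19,20,21,22,23,24,25,26,27,28,29,30,31: 11110111001110110111110000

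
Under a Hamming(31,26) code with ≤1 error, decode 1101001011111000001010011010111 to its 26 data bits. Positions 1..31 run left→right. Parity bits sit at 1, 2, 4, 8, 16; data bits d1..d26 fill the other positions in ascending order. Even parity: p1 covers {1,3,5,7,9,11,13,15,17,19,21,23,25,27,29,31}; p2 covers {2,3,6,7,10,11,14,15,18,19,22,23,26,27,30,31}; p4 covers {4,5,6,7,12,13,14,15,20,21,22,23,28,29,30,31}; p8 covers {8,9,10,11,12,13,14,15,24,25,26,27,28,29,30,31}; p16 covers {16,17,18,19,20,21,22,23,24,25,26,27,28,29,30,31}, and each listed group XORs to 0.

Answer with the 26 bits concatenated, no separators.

00010111100001010011010111

s1 (pos 1,3,5,7,9,11,13,15,17,19,21,23,25,27,29,31): 1⊕0⊕0⊕1⊕1⊕1⊕1⊕0⊕0⊕1⊕1⊕0⊕1⊕1⊕1⊕1 = 1
s2 (pos 2,3,6,7,10,11,14,15,18,19,22,23,26,27,30,31): 1⊕0⊕0⊕1⊕1⊕1⊕0⊕0⊕0⊕1⊕0⊕0⊕0⊕1⊕1⊕1 = 0
s4 (pos 4,5,6,7,12,13,14,15,20,21,22,23,28,29,30,31): 1⊕0⊕0⊕1⊕1⊕1⊕0⊕0⊕0⊕1⊕0⊕0⊕0⊕1⊕1⊕1 = 0
s8 (pos 8,9,10,11,12,13,14,15,24,25,26,27,28,29,30,31): 0⊕1⊕1⊕1⊕1⊕1⊕0⊕0⊕1⊕1⊕0⊕1⊕0⊕1⊕1⊕1 = 1
s16 (pos 16,17,18,19,20,21,22,23,24,25,26,27,28,29,30,31): 0⊕0⊕0⊕1⊕0⊕1⊕0⊕0⊕1⊕1⊕0⊕1⊕0⊕1⊕1⊕1 = 0
Syndrome s16…s1 = 01001 → error at position 9.
Flip position 9: 1101001011111000001010011010111 → 1101001001111000001010011010111
Read data bits from positions 3,5,6,7,9,10,11,12,13,14,15,17,18,19,20,21,22,23,24,25,26,27,28,29,30,31: 00010111100001010011010111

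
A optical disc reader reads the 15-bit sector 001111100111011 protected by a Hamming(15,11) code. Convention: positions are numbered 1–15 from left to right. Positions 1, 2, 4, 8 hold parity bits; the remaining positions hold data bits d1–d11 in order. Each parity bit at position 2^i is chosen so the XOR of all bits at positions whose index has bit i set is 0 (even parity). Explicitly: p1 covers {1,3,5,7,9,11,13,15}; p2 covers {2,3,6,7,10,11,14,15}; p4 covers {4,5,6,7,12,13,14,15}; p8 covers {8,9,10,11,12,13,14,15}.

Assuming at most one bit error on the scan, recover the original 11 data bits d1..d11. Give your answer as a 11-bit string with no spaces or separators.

11110111010

s1 (pos 1,3,5,7,9,11,13,15): 0⊕1⊕1⊕1⊕0⊕1⊕0⊕1 = 1
s2 (pos 2,3,6,7,10,11,14,15): 0⊕1⊕1⊕1⊕1⊕1⊕1⊕1 = 1
s4 (pos 4,5,6,7,12,13,14,15): 1⊕1⊕1⊕1⊕1⊕0⊕1⊕1 = 1
s8 (pos 8,9,10,11,12,13,14,15): 0⊕0⊕1⊕1⊕1⊕0⊕1⊕1 = 1
Syndrome s8…s1 = 1111 → error at position 15.
Flip position 15: 001111100111011 → 001111100111010
Read data bits from positions 3,5,6,7,9,10,11,12,13,14,15: 11110111010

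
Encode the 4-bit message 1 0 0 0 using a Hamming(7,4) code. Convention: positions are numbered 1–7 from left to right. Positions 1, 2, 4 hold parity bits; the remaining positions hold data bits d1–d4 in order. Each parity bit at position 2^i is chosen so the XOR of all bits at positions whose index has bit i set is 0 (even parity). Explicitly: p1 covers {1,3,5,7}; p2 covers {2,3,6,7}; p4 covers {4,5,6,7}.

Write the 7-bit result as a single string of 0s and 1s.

1110000

Place data at non-parity positions: p1 p2 1 p4 0 0 0
p1 (pos 1,3,5,7): XOR of data positions = 1⊕0⊕0 = 1
p2 (pos 2,3,6,7): XOR of data positions = 1⊕0⊕0 = 1
p4 (pos 4,5,6,7): XOR of data positions = 0⊕0⊕0 = 0
Codeword: 1110000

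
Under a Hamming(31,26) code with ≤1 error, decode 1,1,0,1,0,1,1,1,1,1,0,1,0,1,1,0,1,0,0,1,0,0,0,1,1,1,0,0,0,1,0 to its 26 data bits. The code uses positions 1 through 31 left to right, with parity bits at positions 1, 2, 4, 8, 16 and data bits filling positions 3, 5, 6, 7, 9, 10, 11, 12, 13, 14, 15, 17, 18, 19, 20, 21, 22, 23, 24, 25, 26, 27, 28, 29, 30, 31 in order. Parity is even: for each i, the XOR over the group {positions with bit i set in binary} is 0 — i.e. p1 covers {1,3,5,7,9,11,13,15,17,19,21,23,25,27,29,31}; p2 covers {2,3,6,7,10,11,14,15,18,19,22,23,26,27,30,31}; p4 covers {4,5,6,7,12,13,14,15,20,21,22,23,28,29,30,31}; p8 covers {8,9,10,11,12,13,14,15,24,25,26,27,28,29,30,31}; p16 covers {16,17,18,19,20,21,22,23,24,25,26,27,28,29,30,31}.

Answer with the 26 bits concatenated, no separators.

s1 (pos 1,3,5,7,9,11,13,15,17,19,21,23,25,27,29,31): 1⊕0⊕0⊕1⊕1⊕0⊕0⊕1⊕1⊕0⊕0⊕0⊕1⊕0⊕0⊕0 = 0
s2 (pos 2,3,6,7,10,11,14,15,18,19,22,23,26,27,30,31): 1⊕0⊕1⊕1⊕1⊕0⊕1⊕1⊕0⊕0⊕0⊕0⊕1⊕0⊕1⊕0 = 0
s4 (pos 4,5,6,7,12,13,14,15,20,21,22,23,28,29,30,31): 1⊕0⊕1⊕1⊕1⊕0⊕1⊕1⊕1⊕0⊕0⊕0⊕0⊕0⊕1⊕0 = 0
s8 (pos 8,9,10,11,12,13,14,15,24,25,26,27,28,29,30,31): 1⊕1⊕1⊕0⊕1⊕0⊕1⊕1⊕1⊕1⊕1⊕0⊕0⊕0⊕1⊕0 = 0
s16 (pos 16,17,18,19,20,21,22,23,24,25,26,27,28,29,30,31): 0⊕1⊕0⊕0⊕1⊕0⊕0⊕0⊕1⊕1⊕1⊕0⊕0⊕0⊕1⊕0 = 0
Syndrome s16…s1 = 00000 → no error.
Read data bits from positions 3,5,6,7,9,10,11,12,13,14,15,17,18,19,20,21,22,23,24,25,26,27,28,29,30,31: 00111101011100100011100010

00111101011100100011100010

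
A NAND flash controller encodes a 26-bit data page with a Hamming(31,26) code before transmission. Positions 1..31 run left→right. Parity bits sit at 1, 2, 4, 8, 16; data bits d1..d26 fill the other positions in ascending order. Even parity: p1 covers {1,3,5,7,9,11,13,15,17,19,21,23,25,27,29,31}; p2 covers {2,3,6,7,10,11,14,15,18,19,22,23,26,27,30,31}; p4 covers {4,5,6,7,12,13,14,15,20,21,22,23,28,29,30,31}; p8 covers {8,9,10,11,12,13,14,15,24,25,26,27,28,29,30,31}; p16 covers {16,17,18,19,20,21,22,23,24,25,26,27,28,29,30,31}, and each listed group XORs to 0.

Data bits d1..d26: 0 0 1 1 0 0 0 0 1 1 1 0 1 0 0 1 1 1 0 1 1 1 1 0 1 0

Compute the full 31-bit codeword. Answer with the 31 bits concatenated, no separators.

1000011000001111010011101111010

Place data at non-parity positions: p1 p2 0 p4 0 1 1 p8 0 0 0 0 1 1 1 p16 0 1 0 0 1 1 1 0 1 1 1 1 0 1 0
p1 (pos 1,3,5,7,9,11,13,15,17,19,21,23,25,27,29,31): XOR of data positions = 0⊕0⊕1⊕0⊕0⊕1⊕1⊕0⊕0⊕1⊕1⊕1⊕1⊕0⊕0 = 1
p2 (pos 2,3,6,7,10,11,14,15,18,19,22,23,26,27,30,31): XOR of data positions = 0⊕1⊕1⊕0⊕0⊕1⊕1⊕1⊕0⊕1⊕1⊕1⊕1⊕1⊕0 = 0
p4 (pos 4,5,6,7,12,13,14,15,20,21,22,23,28,29,30,31): XOR of data positions = 0⊕1⊕1⊕0⊕1⊕1⊕1⊕0⊕1⊕1⊕1⊕1⊕0⊕1⊕0 = 0
p8 (pos 8,9,10,11,12,13,14,15,24,25,26,27,28,29,30,31): XOR of data positions = 0⊕0⊕0⊕0⊕1⊕1⊕1⊕0⊕1⊕1⊕1⊕1⊕0⊕1⊕0 = 0
p16 (pos 16,17,18,19,20,21,22,23,24,25,26,27,28,29,30,31): XOR of data positions = 0⊕1⊕0⊕0⊕1⊕1⊕1⊕0⊕1⊕1⊕1⊕1⊕0⊕1⊕0 = 1
Codeword: 1000011000001111010011101111010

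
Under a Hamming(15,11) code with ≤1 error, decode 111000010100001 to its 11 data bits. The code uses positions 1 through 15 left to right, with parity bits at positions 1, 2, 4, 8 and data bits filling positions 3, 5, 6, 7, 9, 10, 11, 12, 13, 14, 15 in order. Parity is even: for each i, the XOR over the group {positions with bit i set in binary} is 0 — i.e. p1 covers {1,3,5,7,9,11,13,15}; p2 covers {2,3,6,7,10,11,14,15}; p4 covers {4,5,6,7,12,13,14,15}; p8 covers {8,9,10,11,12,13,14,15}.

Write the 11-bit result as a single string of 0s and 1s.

s1 (pos 1,3,5,7,9,11,13,15): 1⊕1⊕0⊕0⊕0⊕0⊕0⊕1 = 1
s2 (pos 2,3,6,7,10,11,14,15): 1⊕1⊕0⊕0⊕1⊕0⊕0⊕1 = 0
s4 (pos 4,5,6,7,12,13,14,15): 0⊕0⊕0⊕0⊕0⊕0⊕0⊕1 = 1
s8 (pos 8,9,10,11,12,13,14,15): 1⊕0⊕1⊕0⊕0⊕0⊕0⊕1 = 1
Syndrome s8…s1 = 1101 → error at position 13.
Flip position 13: 111000010100001 → 111000010100101
Read data bits from positions 3,5,6,7,9,10,11,12,13,14,15: 10000100101

10000100101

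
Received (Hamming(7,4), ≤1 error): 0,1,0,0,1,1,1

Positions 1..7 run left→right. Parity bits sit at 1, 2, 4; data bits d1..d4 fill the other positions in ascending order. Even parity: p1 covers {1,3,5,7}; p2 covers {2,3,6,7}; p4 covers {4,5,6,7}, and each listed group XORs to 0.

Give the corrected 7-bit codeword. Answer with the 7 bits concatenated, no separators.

0100101

s1 (pos 1,3,5,7): 0⊕0⊕1⊕1 = 0
s2 (pos 2,3,6,7): 1⊕0⊕1⊕1 = 1
s4 (pos 4,5,6,7): 0⊕1⊕1⊕1 = 1
Syndrome s4…s1 = 110 → error at position 6.
Flip position 6: 0100111 → 0100101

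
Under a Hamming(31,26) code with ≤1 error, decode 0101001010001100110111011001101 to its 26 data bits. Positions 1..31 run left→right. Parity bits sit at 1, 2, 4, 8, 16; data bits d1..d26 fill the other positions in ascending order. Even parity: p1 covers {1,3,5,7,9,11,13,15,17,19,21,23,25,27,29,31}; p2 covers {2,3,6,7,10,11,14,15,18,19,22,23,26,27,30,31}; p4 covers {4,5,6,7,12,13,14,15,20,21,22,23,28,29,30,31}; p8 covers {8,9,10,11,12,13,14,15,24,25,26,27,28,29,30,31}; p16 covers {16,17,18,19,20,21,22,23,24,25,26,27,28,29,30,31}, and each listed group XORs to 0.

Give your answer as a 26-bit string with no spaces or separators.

00011000110110111011001101

s1 (pos 1,3,5,7,9,11,13,15,17,19,21,23,25,27,29,31): 0⊕0⊕0⊕1⊕1⊕0⊕1⊕0⊕1⊕0⊕1⊕0⊕1⊕0⊕1⊕1 = 0
s2 (pos 2,3,6,7,10,11,14,15,18,19,22,23,26,27,30,31): 1⊕0⊕0⊕1⊕0⊕0⊕1⊕0⊕1⊕0⊕1⊕0⊕0⊕0⊕0⊕1 = 0
s4 (pos 4,5,6,7,12,13,14,15,20,21,22,23,28,29,30,31): 1⊕0⊕0⊕1⊕0⊕1⊕1⊕0⊕1⊕1⊕1⊕0⊕1⊕1⊕0⊕1 = 0
s8 (pos 8,9,10,11,12,13,14,15,24,25,26,27,28,29,30,31): 0⊕1⊕0⊕0⊕0⊕1⊕1⊕0⊕1⊕1⊕0⊕0⊕1⊕1⊕0⊕1 = 0
s16 (pos 16,17,18,19,20,21,22,23,24,25,26,27,28,29,30,31): 0⊕1⊕1⊕0⊕1⊕1⊕1⊕0⊕1⊕1⊕0⊕0⊕1⊕1⊕0⊕1 = 0
Syndrome s16…s1 = 00000 → no error.
Read data bits from positions 3,5,6,7,9,10,11,12,13,14,15,17,18,19,20,21,22,23,24,25,26,27,28,29,30,31: 00011000110110111011001101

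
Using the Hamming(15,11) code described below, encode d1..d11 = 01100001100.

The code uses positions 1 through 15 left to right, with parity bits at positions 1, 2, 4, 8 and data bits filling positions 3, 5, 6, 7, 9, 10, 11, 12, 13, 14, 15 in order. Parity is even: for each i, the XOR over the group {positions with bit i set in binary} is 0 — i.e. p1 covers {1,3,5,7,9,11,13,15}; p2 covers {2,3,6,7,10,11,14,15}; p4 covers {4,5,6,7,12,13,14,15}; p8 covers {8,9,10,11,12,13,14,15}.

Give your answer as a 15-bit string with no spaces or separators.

Place data at non-parity positions: p1 p2 0 p4 1 1 0 p8 0 0 0 1 1 0 0
p1 (pos 1,3,5,7,9,11,13,15): XOR of data positions = 0⊕1⊕0⊕0⊕0⊕1⊕0 = 0
p2 (pos 2,3,6,7,10,11,14,15): XOR of data positions = 0⊕1⊕0⊕0⊕0⊕0⊕0 = 1
p4 (pos 4,5,6,7,12,13,14,15): XOR of data positions = 1⊕1⊕0⊕1⊕1⊕0⊕0 = 0
p8 (pos 8,9,10,11,12,13,14,15): XOR of data positions = 0⊕0⊕0⊕1⊕1⊕0⊕0 = 0
Codeword: 010011000001100

010011000001100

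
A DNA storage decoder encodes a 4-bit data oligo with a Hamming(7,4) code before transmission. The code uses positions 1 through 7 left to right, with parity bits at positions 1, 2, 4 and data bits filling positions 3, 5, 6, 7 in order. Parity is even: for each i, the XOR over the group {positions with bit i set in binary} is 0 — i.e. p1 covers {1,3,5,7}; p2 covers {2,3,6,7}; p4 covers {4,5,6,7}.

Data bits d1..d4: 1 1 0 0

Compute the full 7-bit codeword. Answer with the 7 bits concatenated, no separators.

Place data at non-parity positions: p1 p2 1 p4 1 0 0
p1 (pos 1,3,5,7): XOR of data positions = 1⊕1⊕0 = 0
p2 (pos 2,3,6,7): XOR of data positions = 1⊕0⊕0 = 1
p4 (pos 4,5,6,7): XOR of data positions = 1⊕0⊕0 = 1
Codeword: 0111100

0111100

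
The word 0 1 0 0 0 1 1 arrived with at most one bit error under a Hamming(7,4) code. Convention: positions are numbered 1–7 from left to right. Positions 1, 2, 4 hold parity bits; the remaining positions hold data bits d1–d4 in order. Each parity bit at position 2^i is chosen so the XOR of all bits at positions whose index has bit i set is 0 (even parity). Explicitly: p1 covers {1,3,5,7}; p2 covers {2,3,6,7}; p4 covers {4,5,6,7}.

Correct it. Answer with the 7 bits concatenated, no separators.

s1 (pos 1,3,5,7): 0⊕0⊕0⊕1 = 1
s2 (pos 2,3,6,7): 1⊕0⊕1⊕1 = 1
s4 (pos 4,5,6,7): 0⊕0⊕1⊕1 = 0
Syndrome s4…s1 = 011 → error at position 3.
Flip position 3: 0100011 → 0110011

0110011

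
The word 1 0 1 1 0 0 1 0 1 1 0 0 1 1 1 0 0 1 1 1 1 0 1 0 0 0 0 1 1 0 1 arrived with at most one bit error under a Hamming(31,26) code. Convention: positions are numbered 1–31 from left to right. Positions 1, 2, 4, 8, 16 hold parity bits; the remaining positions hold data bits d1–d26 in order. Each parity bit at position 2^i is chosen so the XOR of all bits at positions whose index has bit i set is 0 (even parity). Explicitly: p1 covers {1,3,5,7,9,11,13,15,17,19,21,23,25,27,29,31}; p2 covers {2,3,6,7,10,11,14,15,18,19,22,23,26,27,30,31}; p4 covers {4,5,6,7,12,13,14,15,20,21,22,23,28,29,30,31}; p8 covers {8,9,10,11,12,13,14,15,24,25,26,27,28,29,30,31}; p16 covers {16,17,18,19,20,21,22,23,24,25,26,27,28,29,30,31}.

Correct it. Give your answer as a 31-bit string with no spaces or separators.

1011000011001110011110100001101

s1 (pos 1,3,5,7,9,11,13,15,17,19,21,23,25,27,29,31): 1⊕1⊕0⊕1⊕1⊕0⊕1⊕1⊕0⊕1⊕1⊕1⊕0⊕0⊕1⊕1 = 1
s2 (pos 2,3,6,7,10,11,14,15,18,19,22,23,26,27,30,31): 0⊕1⊕0⊕1⊕1⊕0⊕1⊕1⊕1⊕1⊕0⊕1⊕0⊕0⊕0⊕1 = 1
s4 (pos 4,5,6,7,12,13,14,15,20,21,22,23,28,29,30,31): 1⊕0⊕0⊕1⊕0⊕1⊕1⊕1⊕1⊕1⊕0⊕1⊕1⊕1⊕0⊕1 = 1
s8 (pos 8,9,10,11,12,13,14,15,24,25,26,27,28,29,30,31): 0⊕1⊕1⊕0⊕0⊕1⊕1⊕1⊕0⊕0⊕0⊕0⊕1⊕1⊕0⊕1 = 0
s16 (pos 16,17,18,19,20,21,22,23,24,25,26,27,28,29,30,31): 0⊕0⊕1⊕1⊕1⊕1⊕0⊕1⊕0⊕0⊕0⊕0⊕1⊕1⊕0⊕1 = 0
Syndrome s16…s1 = 00111 → error at position 7.
Flip position 7: 1011001011001110011110100001101 → 1011000011001110011110100001101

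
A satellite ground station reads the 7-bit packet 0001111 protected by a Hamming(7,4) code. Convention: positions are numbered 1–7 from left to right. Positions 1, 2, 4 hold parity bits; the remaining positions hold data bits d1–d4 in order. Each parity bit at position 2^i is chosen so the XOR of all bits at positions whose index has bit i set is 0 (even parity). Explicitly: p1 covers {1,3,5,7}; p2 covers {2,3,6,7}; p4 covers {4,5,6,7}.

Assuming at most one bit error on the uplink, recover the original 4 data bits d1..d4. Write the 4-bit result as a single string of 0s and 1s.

s1 (pos 1,3,5,7): 0⊕0⊕1⊕1 = 0
s2 (pos 2,3,6,7): 0⊕0⊕1⊕1 = 0
s4 (pos 4,5,6,7): 1⊕1⊕1⊕1 = 0
Syndrome s4…s1 = 000 → no error.
Read data bits from positions 3,5,6,7: 0111

0111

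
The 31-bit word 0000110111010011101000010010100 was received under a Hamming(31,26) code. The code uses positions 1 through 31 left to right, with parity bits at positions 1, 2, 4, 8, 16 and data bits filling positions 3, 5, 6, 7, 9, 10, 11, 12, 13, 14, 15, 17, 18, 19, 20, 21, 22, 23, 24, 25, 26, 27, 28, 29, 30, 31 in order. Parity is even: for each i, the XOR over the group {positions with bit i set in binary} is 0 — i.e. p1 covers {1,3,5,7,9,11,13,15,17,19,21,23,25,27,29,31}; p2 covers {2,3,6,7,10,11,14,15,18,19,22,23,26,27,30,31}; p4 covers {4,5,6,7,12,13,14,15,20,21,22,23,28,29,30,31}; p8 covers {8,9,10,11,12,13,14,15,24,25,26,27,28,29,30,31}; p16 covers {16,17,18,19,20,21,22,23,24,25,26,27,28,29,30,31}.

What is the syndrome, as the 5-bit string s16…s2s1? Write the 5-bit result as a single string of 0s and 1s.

s1 (pos 1,3,5,7,9,11,13,15,17,19,21,23,25,27,29,31): 0⊕0⊕1⊕0⊕1⊕0⊕0⊕1⊕1⊕1⊕0⊕0⊕0⊕1⊕1⊕0 = 1
s2 (pos 2,3,6,7,10,11,14,15,18,19,22,23,26,27,30,31): 0⊕0⊕1⊕0⊕1⊕0⊕0⊕1⊕0⊕1⊕0⊕0⊕0⊕1⊕0⊕0 = 1
s4 (pos 4,5,6,7,12,13,14,15,20,21,22,23,28,29,30,31): 0⊕1⊕1⊕0⊕1⊕0⊕0⊕1⊕0⊕0⊕0⊕0⊕0⊕1⊕0⊕0 = 1
s8 (pos 8,9,10,11,12,13,14,15,24,25,26,27,28,29,30,31): 1⊕1⊕1⊕0⊕1⊕0⊕0⊕1⊕1⊕0⊕0⊕1⊕0⊕1⊕0⊕0 = 0
s16 (pos 16,17,18,19,20,21,22,23,24,25,26,27,28,29,30,31): 1⊕1⊕0⊕1⊕0⊕0⊕0⊕0⊕1⊕0⊕0⊕1⊕0⊕1⊕0⊕0 = 0
Syndrome s16…s1 = 00111 → error at position 7.

00111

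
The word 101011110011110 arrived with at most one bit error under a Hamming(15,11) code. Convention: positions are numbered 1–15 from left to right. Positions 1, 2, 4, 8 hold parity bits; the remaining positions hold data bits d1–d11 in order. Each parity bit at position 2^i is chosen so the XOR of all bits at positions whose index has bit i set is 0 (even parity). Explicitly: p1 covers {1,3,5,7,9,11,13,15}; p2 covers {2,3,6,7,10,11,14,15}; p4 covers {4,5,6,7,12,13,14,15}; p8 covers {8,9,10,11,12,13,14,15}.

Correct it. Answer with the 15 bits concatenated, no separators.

101011110111110

s1 (pos 1,3,5,7,9,11,13,15): 1⊕1⊕1⊕1⊕0⊕1⊕1⊕0 = 0
s2 (pos 2,3,6,7,10,11,14,15): 0⊕1⊕1⊕1⊕0⊕1⊕1⊕0 = 1
s4 (pos 4,5,6,7,12,13,14,15): 0⊕1⊕1⊕1⊕1⊕1⊕1⊕0 = 0
s8 (pos 8,9,10,11,12,13,14,15): 1⊕0⊕0⊕1⊕1⊕1⊕1⊕0 = 1
Syndrome s8…s1 = 1010 → error at position 10.
Flip position 10: 101011110011110 → 101011110111110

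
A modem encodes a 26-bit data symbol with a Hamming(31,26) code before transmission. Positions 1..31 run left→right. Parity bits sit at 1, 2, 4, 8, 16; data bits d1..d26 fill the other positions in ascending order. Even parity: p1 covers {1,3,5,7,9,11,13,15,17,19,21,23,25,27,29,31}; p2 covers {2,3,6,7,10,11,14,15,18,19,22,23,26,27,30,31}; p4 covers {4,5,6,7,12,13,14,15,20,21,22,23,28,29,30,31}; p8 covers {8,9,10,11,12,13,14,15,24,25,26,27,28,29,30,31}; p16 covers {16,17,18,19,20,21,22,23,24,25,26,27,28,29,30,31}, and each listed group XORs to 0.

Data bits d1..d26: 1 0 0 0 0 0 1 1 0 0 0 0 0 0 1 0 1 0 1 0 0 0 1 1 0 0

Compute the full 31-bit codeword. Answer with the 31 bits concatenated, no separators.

Place data at non-parity positions: p1 p2 1 p4 0 0 0 p8 0 0 1 1 0 0 0 p16 0 0 0 1 0 1 0 1 0 0 0 1 1 0 0
p1 (pos 1,3,5,7,9,11,13,15,17,19,21,23,25,27,29,31): XOR of data positions = 1⊕0⊕0⊕0⊕1⊕0⊕0⊕0⊕0⊕0⊕0⊕0⊕0⊕1⊕0 = 1
p2 (pos 2,3,6,7,10,11,14,15,18,19,22,23,26,27,30,31): XOR of data positions = 1⊕0⊕0⊕0⊕1⊕0⊕0⊕0⊕0⊕1⊕0⊕0⊕0⊕0⊕0 = 1
p4 (pos 4,5,6,7,12,13,14,15,20,21,22,23,28,29,30,31): XOR of data positions = 0⊕0⊕0⊕1⊕0⊕0⊕0⊕1⊕0⊕1⊕0⊕1⊕1⊕0⊕0 = 1
p8 (pos 8,9,10,11,12,13,14,15,24,25,26,27,28,29,30,31): XOR of data positions = 0⊕0⊕1⊕1⊕0⊕0⊕0⊕1⊕0⊕0⊕0⊕1⊕1⊕0⊕0 = 1
p16 (pos 16,17,18,19,20,21,22,23,24,25,26,27,28,29,30,31): XOR of data positions = 0⊕0⊕0⊕1⊕0⊕1⊕0⊕1⊕0⊕0⊕0⊕1⊕1⊕0⊕0 = 1
Codeword: 1111000100110001000101010001100

1111000100110001000101010001100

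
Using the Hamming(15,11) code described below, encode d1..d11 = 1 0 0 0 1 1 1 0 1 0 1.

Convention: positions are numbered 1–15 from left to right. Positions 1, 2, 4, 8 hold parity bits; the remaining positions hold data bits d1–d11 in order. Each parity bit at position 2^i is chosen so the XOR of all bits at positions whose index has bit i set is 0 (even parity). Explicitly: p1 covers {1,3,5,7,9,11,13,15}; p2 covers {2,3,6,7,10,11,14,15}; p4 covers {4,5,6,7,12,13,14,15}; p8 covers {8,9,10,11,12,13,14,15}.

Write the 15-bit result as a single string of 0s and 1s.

Place data at non-parity positions: p1 p2 1 p4 0 0 0 p8 1 1 1 0 1 0 1
p1 (pos 1,3,5,7,9,11,13,15): XOR of data positions = 1⊕0⊕0⊕1⊕1⊕1⊕1 = 1
p2 (pos 2,3,6,7,10,11,14,15): XOR of data positions = 1⊕0⊕0⊕1⊕1⊕0⊕1 = 0
p4 (pos 4,5,6,7,12,13,14,15): XOR of data positions = 0⊕0⊕0⊕0⊕1⊕0⊕1 = 0
p8 (pos 8,9,10,11,12,13,14,15): XOR of data positions = 1⊕1⊕1⊕0⊕1⊕0⊕1 = 1
Codeword: 101000011110101

101000011110101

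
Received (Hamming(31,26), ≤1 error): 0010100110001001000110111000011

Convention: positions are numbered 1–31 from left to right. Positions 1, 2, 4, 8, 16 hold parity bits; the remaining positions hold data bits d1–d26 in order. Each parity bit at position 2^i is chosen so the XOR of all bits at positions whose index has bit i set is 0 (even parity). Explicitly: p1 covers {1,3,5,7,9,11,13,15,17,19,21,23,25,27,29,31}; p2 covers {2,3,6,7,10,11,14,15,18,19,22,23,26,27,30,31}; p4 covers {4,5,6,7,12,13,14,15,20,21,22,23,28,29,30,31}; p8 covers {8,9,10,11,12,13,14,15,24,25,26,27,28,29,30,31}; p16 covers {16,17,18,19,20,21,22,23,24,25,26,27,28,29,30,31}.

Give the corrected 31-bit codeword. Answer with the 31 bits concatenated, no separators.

0010100110011001000110111000011

s1 (pos 1,3,5,7,9,11,13,15,17,19,21,23,25,27,29,31): 0⊕1⊕1⊕0⊕1⊕0⊕1⊕0⊕0⊕0⊕1⊕1⊕1⊕0⊕0⊕1 = 0
s2 (pos 2,3,6,7,10,11,14,15,18,19,22,23,26,27,30,31): 0⊕1⊕0⊕0⊕0⊕0⊕0⊕0⊕0⊕0⊕0⊕1⊕0⊕0⊕1⊕1 = 0
s4 (pos 4,5,6,7,12,13,14,15,20,21,22,23,28,29,30,31): 0⊕1⊕0⊕0⊕0⊕1⊕0⊕0⊕1⊕1⊕0⊕1⊕0⊕0⊕1⊕1 = 1
s8 (pos 8,9,10,11,12,13,14,15,24,25,26,27,28,29,30,31): 1⊕1⊕0⊕0⊕0⊕1⊕0⊕0⊕1⊕1⊕0⊕0⊕0⊕0⊕1⊕1 = 1
s16 (pos 16,17,18,19,20,21,22,23,24,25,26,27,28,29,30,31): 1⊕0⊕0⊕0⊕1⊕1⊕0⊕1⊕1⊕1⊕0⊕0⊕0⊕0⊕1⊕1 = 0
Syndrome s16…s1 = 01100 → error at position 12.
Flip position 12: 0010100110001001000110111000011 → 0010100110011001000110111000011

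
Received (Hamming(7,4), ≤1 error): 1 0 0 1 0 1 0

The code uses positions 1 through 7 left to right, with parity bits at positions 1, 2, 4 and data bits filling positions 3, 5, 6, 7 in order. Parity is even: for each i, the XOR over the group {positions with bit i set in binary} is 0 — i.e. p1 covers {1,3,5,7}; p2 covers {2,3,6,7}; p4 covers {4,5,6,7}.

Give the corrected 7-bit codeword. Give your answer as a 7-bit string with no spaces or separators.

s1 (pos 1,3,5,7): 1⊕0⊕0⊕0 = 1
s2 (pos 2,3,6,7): 0⊕0⊕1⊕0 = 1
s4 (pos 4,5,6,7): 1⊕0⊕1⊕0 = 0
Syndrome s4…s1 = 011 → error at position 3.
Flip position 3: 1001010 → 1011010

1011010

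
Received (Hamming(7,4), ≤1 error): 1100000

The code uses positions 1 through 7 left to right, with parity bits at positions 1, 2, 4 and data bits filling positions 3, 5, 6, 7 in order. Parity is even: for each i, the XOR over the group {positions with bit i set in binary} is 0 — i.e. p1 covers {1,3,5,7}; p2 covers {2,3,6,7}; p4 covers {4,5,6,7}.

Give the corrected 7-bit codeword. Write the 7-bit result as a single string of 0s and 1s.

s1 (pos 1,3,5,7): 1⊕0⊕0⊕0 = 1
s2 (pos 2,3,6,7): 1⊕0⊕0⊕0 = 1
s4 (pos 4,5,6,7): 0⊕0⊕0⊕0 = 0
Syndrome s4…s1 = 011 → error at position 3.
Flip position 3: 1100000 → 1110000

1110000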